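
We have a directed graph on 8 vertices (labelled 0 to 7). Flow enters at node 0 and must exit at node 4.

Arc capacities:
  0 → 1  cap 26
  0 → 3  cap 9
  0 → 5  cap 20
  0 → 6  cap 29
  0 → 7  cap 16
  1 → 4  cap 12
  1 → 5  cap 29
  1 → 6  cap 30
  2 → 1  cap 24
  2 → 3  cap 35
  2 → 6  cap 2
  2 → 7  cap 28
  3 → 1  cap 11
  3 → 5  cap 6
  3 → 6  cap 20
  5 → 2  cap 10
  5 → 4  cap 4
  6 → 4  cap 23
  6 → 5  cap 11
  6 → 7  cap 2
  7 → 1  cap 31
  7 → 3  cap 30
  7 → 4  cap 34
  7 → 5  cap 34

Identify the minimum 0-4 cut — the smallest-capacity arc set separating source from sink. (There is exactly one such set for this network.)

augment #1: 0→1→4 push 12
augment #2: 0→5→4 push 4
augment #3: 0→6→4 push 23
augment #4: 0→7→4 push 16
augment #5: 0→6→7→4 push 2
augment #6: 0→5→2→7→4 push 10
max flow = 67; residual-reachable set from 0 gives S-side
cut edges (S→T): {(0,7), (1,4), (5,2), (5,4), (6,4), (6,7)} total cap 67

Min-cut arcs: {(0,7), (1,4), (5,2), (5,4), (6,4), (6,7)} (total capacity 67)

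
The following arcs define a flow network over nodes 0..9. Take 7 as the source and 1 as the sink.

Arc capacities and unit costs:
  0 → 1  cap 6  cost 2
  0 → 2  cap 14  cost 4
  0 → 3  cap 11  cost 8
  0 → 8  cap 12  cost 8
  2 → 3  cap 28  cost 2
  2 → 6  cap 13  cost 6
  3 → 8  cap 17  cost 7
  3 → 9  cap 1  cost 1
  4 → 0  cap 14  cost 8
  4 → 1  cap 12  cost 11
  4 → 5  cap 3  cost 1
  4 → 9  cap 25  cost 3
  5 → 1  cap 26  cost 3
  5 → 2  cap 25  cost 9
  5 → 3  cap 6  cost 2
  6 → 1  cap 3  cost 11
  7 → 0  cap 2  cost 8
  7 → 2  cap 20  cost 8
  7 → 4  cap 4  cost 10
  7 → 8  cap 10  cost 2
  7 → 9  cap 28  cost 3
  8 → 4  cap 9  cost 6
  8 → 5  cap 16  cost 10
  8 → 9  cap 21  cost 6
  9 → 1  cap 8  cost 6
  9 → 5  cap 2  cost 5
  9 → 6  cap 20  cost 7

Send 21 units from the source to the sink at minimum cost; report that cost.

shortest-cost path #1: 7→9→1 push 8 @ unit cost 9 (adds 72)
shortest-cost path #2: 7→0→1 push 2 @ unit cost 10 (adds 20)
shortest-cost path #3: 7→9→5→1 push 2 @ unit cost 11 (adds 22)
shortest-cost path #4: 7→8→4→5→1 push 3 @ unit cost 12 (adds 36)
shortest-cost path #5: 7→8→5→1 push 6 @ unit cost 15 (adds 90)
total cost = 240

Minimum cost for 21 units: 240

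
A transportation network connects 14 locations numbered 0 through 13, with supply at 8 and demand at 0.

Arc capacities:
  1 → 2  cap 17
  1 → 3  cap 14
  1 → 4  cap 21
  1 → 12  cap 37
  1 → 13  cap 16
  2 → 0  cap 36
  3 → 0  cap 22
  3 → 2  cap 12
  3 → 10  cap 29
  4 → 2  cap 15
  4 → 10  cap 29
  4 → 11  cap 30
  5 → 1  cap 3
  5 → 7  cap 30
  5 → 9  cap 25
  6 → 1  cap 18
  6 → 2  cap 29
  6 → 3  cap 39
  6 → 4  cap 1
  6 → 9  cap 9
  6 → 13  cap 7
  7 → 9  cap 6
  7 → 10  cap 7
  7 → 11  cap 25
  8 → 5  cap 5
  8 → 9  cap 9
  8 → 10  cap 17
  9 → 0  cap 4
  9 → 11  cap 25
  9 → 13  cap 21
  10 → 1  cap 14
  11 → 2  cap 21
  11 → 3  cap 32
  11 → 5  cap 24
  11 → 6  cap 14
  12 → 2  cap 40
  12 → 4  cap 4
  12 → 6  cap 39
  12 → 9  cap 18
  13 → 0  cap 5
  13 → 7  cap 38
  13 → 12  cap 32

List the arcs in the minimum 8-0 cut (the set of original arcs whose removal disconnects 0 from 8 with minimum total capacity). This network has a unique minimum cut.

Min-cut arcs: {(8,5), (8,9), (10,1)} (total capacity 28)

augment #1: 8→9→0 push 4
augment #2: 8→9→13→0 push 5
augment #3: 8→5→1→2→0 push 3
augment #4: 8→10→1→2→0 push 14
augment #5: 8→5→7→11→2→0 push 2
max flow = 28; residual-reachable set from 8 gives S-side
cut edges (S→T): {(8,5), (8,9), (10,1)} total cap 28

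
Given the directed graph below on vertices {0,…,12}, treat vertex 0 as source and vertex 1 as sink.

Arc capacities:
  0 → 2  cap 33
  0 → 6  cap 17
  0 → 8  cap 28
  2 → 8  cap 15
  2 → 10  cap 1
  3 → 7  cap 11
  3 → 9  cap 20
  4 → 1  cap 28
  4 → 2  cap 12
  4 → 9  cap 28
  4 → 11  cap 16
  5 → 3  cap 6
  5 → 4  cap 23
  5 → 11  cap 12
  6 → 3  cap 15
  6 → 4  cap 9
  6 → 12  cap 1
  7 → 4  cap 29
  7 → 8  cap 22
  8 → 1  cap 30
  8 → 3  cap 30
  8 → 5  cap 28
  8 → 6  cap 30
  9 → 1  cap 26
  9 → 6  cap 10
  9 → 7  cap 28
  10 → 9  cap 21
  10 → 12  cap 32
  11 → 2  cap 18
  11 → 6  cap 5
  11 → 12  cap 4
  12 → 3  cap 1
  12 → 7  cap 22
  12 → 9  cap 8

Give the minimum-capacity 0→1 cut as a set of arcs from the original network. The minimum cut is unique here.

Min-cut arcs: {(0,6), (0,8), (2,8), (2,10)} (total capacity 61)

augment #1: 0→8→1 push 28
augment #2: 0→2→8→1 push 2
augment #3: 0→6→4→1 push 9
augment #4: 0→2→10→9→1 push 1
augment #5: 0→6→3→9→1 push 8
augment #6: 0→2→8→3→9→1 push 12
augment #7: 0→2→8→5→4→1 push 1
max flow = 61; residual-reachable set from 0 gives S-side
cut edges (S→T): {(0,6), (0,8), (2,8), (2,10)} total cap 61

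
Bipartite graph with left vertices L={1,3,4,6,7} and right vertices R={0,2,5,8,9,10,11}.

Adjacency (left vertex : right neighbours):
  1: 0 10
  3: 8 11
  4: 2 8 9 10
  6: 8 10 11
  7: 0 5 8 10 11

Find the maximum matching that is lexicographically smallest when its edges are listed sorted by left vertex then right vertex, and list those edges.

Lex-smallest maximum matching: {(1,0), (3,8), (4,2), (6,10), (7,5)}

|M| = 5 (so the lex-smallest maximum matching has 5 edges)
process left vertices in ascending order; for each, take the smallest-labelled available neighbour that still permits 5 edges overall, or leave it unmatched if none does
lex-smallest matching: {1-0, 3-8, 4-2, 6-10, 7-5}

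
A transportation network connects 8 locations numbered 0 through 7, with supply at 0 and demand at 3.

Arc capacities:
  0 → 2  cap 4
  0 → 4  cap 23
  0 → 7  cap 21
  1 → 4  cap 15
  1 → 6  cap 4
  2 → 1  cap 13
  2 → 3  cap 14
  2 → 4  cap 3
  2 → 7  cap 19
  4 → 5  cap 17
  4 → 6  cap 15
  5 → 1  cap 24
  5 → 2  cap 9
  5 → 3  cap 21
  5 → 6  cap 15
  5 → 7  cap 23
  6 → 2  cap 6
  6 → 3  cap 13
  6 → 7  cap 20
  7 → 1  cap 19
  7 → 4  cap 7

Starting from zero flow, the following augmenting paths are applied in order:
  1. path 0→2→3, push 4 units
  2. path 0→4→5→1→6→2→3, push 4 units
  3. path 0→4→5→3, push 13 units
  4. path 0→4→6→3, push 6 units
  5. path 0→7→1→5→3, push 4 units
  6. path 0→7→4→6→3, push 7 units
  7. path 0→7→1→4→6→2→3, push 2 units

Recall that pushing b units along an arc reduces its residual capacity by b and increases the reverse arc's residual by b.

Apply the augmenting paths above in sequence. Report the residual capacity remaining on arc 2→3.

Residual capacity of (2,3): 4

after path 1 (0→2→3, push 4): res(2,3)=10
after path 2 (0→4→5→1→6→2→3, push 4): res(2,3)=6
after path 3 (0→4→5→3, push 13): res(2,3)=6
after path 4 (0→4→6→3, push 6): res(2,3)=6
after path 5 (0→7→1→5→3, push 4): res(2,3)=6
after path 6 (0→7→4→6→3, push 7): res(2,3)=6
after path 7 (0→7→1→4→6→2→3, push 2): res(2,3)=4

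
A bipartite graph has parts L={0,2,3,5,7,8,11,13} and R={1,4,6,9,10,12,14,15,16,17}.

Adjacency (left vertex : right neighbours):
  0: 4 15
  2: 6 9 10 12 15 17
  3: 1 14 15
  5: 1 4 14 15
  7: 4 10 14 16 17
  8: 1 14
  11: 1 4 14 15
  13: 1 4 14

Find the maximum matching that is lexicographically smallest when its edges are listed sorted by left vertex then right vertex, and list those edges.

|M| = 6 (so the lex-smallest maximum matching has 6 edges)
process left vertices in ascending order; for each, take the smallest-labelled available neighbour that still permits 6 edges overall, or leave it unmatched if none does
lex-smallest matching: {0-4, 2-6, 3-1, 5-14, 7-10, 11-15}

Lex-smallest maximum matching: {(0,4), (2,6), (3,1), (5,14), (7,10), (11,15)}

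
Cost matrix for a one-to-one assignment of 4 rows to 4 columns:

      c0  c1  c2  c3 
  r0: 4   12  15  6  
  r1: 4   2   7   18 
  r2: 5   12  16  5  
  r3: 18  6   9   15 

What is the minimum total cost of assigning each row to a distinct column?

Minimum assignment cost: 20

optimal assignment: row0→col0 (cost 4), row1→col1 (cost 2), row2→col3 (cost 5), row3→col2 (cost 9)
total = 4 + 2 + 5 + 9 = 20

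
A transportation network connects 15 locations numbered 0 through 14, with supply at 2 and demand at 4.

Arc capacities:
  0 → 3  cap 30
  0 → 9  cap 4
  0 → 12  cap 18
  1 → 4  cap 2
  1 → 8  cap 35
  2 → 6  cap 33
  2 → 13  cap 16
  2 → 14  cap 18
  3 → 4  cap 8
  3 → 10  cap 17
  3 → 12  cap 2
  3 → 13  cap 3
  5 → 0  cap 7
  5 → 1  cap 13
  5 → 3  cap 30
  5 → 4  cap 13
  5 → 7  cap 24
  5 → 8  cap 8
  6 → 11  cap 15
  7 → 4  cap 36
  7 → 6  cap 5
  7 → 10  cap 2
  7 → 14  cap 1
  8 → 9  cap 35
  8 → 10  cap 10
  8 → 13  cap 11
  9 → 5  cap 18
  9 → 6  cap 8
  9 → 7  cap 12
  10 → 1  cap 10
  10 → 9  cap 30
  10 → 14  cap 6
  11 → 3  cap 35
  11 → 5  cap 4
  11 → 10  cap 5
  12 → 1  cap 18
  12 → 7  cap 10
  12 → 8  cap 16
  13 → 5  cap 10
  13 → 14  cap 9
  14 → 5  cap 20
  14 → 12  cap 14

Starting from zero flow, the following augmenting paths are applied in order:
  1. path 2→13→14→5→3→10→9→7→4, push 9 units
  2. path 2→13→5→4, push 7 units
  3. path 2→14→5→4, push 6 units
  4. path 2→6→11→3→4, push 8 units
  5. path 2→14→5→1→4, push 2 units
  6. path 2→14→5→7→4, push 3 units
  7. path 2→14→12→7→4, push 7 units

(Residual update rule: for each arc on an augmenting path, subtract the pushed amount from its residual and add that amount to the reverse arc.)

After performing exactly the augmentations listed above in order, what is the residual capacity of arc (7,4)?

Residual capacity of (7,4): 17

after path 1 (2→13→14→5→3→10→9→7→4, push 9): res(7,4)=27
after path 2 (2→13→5→4, push 7): res(7,4)=27
after path 3 (2→14→5→4, push 6): res(7,4)=27
after path 4 (2→6→11→3→4, push 8): res(7,4)=27
after path 5 (2→14→5→1→4, push 2): res(7,4)=27
after path 6 (2→14→5→7→4, push 3): res(7,4)=24
after path 7 (2→14→12→7→4, push 7): res(7,4)=17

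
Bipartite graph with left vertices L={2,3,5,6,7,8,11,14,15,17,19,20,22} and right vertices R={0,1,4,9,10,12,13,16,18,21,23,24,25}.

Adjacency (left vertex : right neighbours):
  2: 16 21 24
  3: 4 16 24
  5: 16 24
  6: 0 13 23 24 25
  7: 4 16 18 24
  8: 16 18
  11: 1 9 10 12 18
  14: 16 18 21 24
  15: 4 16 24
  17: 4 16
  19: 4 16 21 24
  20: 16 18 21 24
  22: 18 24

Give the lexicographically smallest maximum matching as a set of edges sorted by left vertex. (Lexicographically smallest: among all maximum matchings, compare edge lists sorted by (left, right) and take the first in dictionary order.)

Lex-smallest maximum matching: {(2,16), (3,4), (5,24), (6,0), (7,18), (11,1), (14,21)}

|M| = 7 (so the lex-smallest maximum matching has 7 edges)
process left vertices in ascending order; for each, take the smallest-labelled available neighbour that still permits 7 edges overall, or leave it unmatched if none does
lex-smallest matching: {2-16, 3-4, 5-24, 6-0, 7-18, 11-1, 14-21}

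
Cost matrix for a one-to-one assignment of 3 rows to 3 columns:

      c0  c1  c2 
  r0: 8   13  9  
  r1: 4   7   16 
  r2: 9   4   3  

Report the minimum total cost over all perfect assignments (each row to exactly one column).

Minimum assignment cost: 17

optimal assignment: row0→col2 (cost 9), row1→col0 (cost 4), row2→col1 (cost 4)
total = 9 + 4 + 4 = 17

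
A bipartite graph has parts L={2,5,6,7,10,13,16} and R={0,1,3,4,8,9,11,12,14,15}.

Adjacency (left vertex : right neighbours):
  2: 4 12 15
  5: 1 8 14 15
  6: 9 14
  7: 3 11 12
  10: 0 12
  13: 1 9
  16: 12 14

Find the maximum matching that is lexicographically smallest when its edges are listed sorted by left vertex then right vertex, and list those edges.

Lex-smallest maximum matching: {(2,4), (5,1), (6,14), (7,3), (10,0), (13,9), (16,12)}

|M| = 7 (so the lex-smallest maximum matching has 7 edges)
process left vertices in ascending order; for each, take the smallest-labelled available neighbour that still permits 7 edges overall, or leave it unmatched if none does
lex-smallest matching: {2-4, 5-1, 6-14, 7-3, 10-0, 13-9, 16-12}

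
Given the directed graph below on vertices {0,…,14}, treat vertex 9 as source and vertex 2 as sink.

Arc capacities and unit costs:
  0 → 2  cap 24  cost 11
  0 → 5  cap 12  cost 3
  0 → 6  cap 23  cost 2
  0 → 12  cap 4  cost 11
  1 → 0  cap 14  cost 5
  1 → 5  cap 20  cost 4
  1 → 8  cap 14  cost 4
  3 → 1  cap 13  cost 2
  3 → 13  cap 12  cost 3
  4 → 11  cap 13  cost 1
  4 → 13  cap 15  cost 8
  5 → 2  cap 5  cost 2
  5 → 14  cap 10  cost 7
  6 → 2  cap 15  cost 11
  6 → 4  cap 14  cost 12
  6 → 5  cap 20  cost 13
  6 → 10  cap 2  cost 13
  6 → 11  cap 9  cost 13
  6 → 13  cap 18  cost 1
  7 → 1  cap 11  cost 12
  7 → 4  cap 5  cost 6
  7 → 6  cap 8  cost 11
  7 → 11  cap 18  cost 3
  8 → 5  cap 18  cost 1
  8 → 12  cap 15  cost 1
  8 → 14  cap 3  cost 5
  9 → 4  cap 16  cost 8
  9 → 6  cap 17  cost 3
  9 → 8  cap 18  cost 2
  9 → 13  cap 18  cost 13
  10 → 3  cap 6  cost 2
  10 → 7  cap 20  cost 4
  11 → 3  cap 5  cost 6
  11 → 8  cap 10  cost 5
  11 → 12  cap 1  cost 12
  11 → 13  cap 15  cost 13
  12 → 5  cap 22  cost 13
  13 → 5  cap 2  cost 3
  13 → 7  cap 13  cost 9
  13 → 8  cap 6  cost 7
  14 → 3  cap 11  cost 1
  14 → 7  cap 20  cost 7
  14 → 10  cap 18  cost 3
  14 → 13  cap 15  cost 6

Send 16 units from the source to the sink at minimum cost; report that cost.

shortest-cost path #1: 9→8→5→2 push 5 @ unit cost 5 (adds 25)
shortest-cost path #2: 9→6→2 push 11 @ unit cost 14 (adds 154)
total cost = 179

Minimum cost for 16 units: 179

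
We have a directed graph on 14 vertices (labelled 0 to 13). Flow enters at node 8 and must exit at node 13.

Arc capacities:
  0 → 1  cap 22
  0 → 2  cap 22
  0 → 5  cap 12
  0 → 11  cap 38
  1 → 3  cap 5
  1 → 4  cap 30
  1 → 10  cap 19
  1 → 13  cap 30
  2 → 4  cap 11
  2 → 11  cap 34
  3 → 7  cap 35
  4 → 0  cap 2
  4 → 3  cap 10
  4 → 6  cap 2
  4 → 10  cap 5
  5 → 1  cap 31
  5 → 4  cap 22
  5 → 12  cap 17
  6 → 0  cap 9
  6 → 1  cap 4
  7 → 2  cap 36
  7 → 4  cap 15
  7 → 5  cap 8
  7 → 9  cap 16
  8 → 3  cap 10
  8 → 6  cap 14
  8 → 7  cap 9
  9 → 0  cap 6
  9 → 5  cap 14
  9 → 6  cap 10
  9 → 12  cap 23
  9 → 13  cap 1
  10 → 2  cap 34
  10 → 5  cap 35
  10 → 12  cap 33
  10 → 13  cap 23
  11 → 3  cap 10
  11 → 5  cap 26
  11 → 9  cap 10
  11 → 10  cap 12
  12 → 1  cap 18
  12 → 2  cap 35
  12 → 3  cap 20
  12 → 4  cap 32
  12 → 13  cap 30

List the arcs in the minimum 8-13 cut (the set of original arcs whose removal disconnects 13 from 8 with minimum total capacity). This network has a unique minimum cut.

Min-cut arcs: {(6,0), (6,1), (8,3), (8,7)} (total capacity 32)

augment #1: 8→6→1→13 push 4
augment #2: 8→7→9→13 push 1
augment #3: 8→6→0→1→13 push 9
augment #4: 8→7→4→10→13 push 5
augment #5: 8→7→5→1→13 push 3
augment #6: 8→3→7→5→1→13 push 5
augment #7: 8→3→7→9→12→13 push 5
max flow = 32; residual-reachable set from 8 gives S-side
cut edges (S→T): {(6,0), (6,1), (8,3), (8,7)} total cap 32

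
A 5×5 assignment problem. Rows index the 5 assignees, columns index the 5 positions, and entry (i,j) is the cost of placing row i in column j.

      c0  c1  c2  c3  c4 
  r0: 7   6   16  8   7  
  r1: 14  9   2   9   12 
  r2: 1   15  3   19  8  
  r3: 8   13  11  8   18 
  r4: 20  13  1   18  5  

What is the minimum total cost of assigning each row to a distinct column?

Minimum assignment cost: 22

optimal assignment: row0→col1 (cost 6), row1→col2 (cost 2), row2→col0 (cost 1), row3→col3 (cost 8), row4→col4 (cost 5)
total = 6 + 2 + 1 + 8 + 5 = 22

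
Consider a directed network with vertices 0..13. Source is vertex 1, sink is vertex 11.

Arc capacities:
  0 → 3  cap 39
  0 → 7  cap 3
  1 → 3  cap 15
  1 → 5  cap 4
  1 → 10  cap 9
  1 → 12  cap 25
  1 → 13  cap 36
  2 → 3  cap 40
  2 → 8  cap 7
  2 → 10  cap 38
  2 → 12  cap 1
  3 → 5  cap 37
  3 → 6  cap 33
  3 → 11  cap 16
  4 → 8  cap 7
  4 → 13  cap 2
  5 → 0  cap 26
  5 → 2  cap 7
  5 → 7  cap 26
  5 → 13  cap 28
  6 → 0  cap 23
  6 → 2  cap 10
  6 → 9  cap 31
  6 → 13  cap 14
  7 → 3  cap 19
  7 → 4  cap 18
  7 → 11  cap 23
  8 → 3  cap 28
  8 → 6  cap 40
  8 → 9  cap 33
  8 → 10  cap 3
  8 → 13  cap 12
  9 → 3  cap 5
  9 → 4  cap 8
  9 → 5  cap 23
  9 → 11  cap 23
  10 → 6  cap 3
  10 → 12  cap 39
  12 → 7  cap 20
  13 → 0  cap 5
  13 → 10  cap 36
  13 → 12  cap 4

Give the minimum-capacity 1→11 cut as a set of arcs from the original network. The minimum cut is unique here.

augment #1: 1→3→11 push 15
augment #2: 1→5→7→11 push 4
augment #3: 1→12→7→11 push 19
augment #4: 1→10→6→9→11 push 3
augment #5: 1→12→7→3→11 push 1
augment #6: 1→13→0→3→6→9→11 push 5
max flow = 47; residual-reachable set from 1 gives S-side
cut edges (S→T): {(1,3), (1,5), (10,6), (12,7), (13,0)} total cap 47

Min-cut arcs: {(1,3), (1,5), (10,6), (12,7), (13,0)} (total capacity 47)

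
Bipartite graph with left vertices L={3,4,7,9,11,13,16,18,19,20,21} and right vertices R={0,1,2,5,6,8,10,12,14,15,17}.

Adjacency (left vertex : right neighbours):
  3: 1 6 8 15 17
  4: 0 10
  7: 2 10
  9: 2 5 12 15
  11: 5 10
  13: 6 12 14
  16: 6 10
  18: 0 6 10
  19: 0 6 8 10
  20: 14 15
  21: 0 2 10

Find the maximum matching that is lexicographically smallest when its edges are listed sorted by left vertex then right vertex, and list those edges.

|M| = 10 (so the lex-smallest maximum matching has 10 edges)
process left vertices in ascending order; for each, take the smallest-labelled available neighbour that still permits 10 edges overall, or leave it unmatched if none does
lex-smallest matching: {3-1, 4-0, 7-2, 9-12, 11-5, 13-14, 16-6, 18-10, 19-8, 20-15}

Lex-smallest maximum matching: {(3,1), (4,0), (7,2), (9,12), (11,5), (13,14), (16,6), (18,10), (19,8), (20,15)}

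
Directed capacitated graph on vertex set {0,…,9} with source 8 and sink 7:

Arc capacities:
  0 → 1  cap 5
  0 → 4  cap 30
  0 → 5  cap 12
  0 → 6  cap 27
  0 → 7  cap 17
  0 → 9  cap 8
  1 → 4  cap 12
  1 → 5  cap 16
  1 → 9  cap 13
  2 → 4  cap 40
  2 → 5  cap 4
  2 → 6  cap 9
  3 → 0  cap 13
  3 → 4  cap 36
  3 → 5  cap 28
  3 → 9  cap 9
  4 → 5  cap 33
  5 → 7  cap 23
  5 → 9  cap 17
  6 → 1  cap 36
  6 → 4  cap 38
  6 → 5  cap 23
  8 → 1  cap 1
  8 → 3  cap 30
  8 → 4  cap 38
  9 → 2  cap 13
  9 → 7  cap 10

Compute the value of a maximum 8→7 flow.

augment #1: 8→1→5→7 bottleneck 1, total now 1
augment #2: 8→3→0→7 bottleneck 13, total now 14
augment #3: 8→3→5→7 bottleneck 17, total now 31
augment #4: 8→4→5→7 bottleneck 5, total now 36
augment #5: 8→4→5→9→7 bottleneck 10, total now 46

Maximum flow value: 46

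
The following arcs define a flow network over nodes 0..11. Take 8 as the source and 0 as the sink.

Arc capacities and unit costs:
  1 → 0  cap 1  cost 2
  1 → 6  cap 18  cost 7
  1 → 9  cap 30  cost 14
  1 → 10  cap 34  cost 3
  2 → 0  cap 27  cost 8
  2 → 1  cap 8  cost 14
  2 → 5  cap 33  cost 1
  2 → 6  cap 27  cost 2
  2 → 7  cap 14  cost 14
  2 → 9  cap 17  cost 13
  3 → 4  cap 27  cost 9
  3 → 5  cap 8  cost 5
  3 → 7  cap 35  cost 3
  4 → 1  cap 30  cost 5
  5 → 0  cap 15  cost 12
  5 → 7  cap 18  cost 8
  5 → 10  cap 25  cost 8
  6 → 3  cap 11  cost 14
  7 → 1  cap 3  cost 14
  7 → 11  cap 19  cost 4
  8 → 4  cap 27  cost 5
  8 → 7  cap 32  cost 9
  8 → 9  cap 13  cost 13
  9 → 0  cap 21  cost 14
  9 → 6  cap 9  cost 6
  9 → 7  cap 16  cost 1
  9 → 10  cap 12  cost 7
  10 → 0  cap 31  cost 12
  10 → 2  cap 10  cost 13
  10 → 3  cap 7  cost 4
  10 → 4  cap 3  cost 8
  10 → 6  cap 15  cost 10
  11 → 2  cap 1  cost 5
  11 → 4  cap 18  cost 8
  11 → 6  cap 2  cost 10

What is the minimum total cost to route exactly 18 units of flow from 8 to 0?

Minimum cost for 18 units: 437

shortest-cost path #1: 8→4→1→0 push 1 @ unit cost 12 (adds 12)
shortest-cost path #2: 8→4→1→10→0 push 17 @ unit cost 25 (adds 425)
total cost = 437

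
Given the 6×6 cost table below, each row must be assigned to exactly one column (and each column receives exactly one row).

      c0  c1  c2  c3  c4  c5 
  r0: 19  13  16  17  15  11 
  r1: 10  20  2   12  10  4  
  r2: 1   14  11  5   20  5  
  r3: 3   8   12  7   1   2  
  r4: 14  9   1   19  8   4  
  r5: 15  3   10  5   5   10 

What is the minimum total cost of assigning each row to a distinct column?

Minimum assignment cost: 25

optimal assignment: row0→col1 (cost 13), row1→col5 (cost 4), row2→col0 (cost 1), row3→col4 (cost 1), row4→col2 (cost 1), row5→col3 (cost 5)
total = 13 + 4 + 1 + 1 + 1 + 5 = 25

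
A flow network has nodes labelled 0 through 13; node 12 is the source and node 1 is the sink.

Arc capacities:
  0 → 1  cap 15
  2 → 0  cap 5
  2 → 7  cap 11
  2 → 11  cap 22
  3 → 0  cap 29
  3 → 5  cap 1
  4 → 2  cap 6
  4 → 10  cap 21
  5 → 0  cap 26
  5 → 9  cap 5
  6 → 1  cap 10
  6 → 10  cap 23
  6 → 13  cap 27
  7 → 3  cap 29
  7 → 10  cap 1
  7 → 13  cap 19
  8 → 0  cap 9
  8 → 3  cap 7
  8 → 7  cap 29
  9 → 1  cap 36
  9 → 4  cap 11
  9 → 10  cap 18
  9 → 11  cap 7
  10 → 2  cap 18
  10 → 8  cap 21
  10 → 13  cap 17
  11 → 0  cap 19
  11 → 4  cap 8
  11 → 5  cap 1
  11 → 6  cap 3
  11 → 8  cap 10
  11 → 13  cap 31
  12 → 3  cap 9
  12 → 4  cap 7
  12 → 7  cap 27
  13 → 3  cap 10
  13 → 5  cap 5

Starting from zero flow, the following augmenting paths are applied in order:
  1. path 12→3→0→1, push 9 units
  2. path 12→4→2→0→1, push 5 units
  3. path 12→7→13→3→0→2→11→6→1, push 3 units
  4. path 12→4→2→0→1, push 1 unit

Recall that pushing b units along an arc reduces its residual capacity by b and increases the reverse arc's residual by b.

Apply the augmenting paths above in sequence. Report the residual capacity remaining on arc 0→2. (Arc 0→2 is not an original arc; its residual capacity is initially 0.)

Residual capacity of (0,2): 3

after path 1 (12→3→0→1, push 9): res(0,2)=0
after path 2 (12→4→2→0→1, push 5): res(0,2)=5
after path 3 (12→7→13→3→0→2→11→6→1, push 3): res(0,2)=2
after path 4 (12→4→2→0→1, push 1): res(0,2)=3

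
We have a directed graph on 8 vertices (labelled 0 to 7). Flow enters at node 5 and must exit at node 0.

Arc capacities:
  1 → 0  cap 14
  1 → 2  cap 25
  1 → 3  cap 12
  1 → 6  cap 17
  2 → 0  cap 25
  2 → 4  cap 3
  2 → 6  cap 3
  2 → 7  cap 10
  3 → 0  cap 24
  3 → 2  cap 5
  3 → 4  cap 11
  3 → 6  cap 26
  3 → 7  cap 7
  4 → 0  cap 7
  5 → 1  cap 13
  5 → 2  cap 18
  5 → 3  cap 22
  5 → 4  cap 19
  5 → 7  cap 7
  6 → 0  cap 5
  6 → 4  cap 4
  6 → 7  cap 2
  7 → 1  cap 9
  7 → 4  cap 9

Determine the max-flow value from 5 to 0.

Maximum flow value: 67

augment #1: 5→1→0 bottleneck 13, total now 13
augment #2: 5→2→0 bottleneck 18, total now 31
augment #3: 5→3→0 bottleneck 22, total now 53
augment #4: 5→4→0 bottleneck 7, total now 60
augment #5: 5→7→1→0 bottleneck 1, total now 61
augment #6: 5→7→1→2→0 bottleneck 6, total now 67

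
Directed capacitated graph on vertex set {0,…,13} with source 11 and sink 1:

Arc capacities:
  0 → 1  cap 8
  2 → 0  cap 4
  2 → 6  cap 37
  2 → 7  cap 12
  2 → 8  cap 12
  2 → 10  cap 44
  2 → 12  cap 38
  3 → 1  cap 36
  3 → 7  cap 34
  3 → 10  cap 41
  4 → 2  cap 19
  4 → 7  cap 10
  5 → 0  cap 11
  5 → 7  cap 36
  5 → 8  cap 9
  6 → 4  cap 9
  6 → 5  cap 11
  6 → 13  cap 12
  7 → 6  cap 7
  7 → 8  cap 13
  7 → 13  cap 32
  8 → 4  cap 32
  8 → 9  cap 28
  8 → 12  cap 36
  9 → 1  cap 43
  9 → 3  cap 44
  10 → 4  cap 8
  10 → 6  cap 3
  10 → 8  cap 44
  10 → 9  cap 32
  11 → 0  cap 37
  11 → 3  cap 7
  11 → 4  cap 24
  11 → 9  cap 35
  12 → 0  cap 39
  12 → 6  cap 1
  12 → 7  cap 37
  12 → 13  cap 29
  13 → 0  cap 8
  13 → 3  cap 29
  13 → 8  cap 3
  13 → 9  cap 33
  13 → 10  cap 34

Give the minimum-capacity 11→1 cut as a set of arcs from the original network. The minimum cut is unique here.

Min-cut arcs: {(0,1), (11,3), (11,4), (11,9)} (total capacity 74)

augment #1: 11→0→1 push 8
augment #2: 11→3→1 push 7
augment #3: 11→9→1 push 35
augment #4: 11→4→2→8→9→1 push 8
augment #5: 11→4→7→13→3→1 push 10
augment #6: 11→4→2→6→13→3→1 push 6
max flow = 74; residual-reachable set from 11 gives S-side
cut edges (S→T): {(0,1), (11,3), (11,4), (11,9)} total cap 74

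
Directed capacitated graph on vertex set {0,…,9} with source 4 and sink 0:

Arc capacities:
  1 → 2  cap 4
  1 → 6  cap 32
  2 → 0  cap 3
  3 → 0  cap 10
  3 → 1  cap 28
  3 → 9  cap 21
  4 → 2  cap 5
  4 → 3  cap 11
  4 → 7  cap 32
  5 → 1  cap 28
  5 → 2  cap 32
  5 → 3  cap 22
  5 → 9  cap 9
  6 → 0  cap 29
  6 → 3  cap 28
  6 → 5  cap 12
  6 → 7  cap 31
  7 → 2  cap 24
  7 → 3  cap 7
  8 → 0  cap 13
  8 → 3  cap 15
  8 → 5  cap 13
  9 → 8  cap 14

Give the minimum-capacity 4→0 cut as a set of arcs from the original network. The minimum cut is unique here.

augment #1: 4→2→0 push 3
augment #2: 4→3→0 push 10
augment #3: 4→3→1→6→0 push 1
augment #4: 4→7→3→1→6→0 push 7
max flow = 21; residual-reachable set from 4 gives S-side
cut edges (S→T): {(2,0), (4,3), (7,3)} total cap 21

Min-cut arcs: {(2,0), (4,3), (7,3)} (total capacity 21)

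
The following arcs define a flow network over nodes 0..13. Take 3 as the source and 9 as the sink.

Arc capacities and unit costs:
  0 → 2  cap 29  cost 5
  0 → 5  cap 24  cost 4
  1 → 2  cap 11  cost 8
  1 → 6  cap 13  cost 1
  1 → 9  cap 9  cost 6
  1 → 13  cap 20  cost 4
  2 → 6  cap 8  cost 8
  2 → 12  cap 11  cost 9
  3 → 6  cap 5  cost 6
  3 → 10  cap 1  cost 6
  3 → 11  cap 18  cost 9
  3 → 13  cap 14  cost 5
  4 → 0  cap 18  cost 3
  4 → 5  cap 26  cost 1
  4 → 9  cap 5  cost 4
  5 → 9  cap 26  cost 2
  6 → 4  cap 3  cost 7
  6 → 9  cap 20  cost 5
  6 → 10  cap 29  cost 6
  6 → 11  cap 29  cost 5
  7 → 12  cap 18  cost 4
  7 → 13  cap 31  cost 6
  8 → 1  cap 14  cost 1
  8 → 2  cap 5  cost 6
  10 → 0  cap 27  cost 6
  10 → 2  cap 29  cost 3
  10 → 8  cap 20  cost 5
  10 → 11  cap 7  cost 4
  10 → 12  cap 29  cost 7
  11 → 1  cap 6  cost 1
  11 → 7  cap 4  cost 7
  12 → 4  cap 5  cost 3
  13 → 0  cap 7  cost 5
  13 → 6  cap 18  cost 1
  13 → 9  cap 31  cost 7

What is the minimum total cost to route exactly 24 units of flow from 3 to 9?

shortest-cost path #1: 3→6→9 push 5 @ unit cost 11 (adds 55)
shortest-cost path #2: 3→13→6→9 push 14 @ unit cost 11 (adds 154)
shortest-cost path #3: 3→11→1→9 push 5 @ unit cost 16 (adds 80)
total cost = 289

Minimum cost for 24 units: 289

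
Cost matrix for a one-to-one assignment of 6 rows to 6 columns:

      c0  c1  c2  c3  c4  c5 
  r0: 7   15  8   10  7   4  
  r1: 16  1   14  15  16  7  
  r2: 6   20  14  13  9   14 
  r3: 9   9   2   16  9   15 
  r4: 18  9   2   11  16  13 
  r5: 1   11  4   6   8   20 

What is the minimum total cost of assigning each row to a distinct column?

Minimum assignment cost: 28

one of 2 optimal assignments: row0→col5 (cost 4), row1→col1 (cost 1), row2→col0 (cost 6), row3→col4 (cost 9), row4→col2 (cost 2), row5→col3 (cost 6)
total = 4 + 1 + 6 + 9 + 2 + 6 = 28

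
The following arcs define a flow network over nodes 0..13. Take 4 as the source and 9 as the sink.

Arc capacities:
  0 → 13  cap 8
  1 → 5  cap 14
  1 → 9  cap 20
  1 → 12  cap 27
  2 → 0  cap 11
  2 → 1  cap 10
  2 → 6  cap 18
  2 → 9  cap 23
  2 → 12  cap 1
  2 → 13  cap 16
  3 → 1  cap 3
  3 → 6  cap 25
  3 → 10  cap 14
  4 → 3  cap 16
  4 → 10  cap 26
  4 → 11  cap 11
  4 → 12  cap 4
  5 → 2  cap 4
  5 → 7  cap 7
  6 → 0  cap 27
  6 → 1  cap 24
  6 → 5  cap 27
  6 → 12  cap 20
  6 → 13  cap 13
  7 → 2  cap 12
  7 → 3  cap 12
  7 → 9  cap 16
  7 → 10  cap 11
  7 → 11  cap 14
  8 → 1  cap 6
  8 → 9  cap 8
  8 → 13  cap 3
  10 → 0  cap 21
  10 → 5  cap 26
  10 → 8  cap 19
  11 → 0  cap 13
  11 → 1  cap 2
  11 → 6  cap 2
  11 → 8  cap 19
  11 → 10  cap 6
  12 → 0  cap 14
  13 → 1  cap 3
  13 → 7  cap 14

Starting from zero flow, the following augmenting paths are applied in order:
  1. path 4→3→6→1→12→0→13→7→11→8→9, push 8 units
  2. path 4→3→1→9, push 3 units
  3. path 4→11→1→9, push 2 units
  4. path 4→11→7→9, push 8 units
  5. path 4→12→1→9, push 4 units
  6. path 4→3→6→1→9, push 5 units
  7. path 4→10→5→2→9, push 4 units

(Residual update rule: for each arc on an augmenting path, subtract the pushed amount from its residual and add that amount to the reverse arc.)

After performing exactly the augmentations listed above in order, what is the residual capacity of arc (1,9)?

after path 1 (4→3→6→1→12→0→13→7→11→8→9, push 8): res(1,9)=20
after path 2 (4→3→1→9, push 3): res(1,9)=17
after path 3 (4→11→1→9, push 2): res(1,9)=15
after path 4 (4→11→7→9, push 8): res(1,9)=15
after path 5 (4→12→1→9, push 4): res(1,9)=11
after path 6 (4→3→6→1→9, push 5): res(1,9)=6
after path 7 (4→10→5→2→9, push 4): res(1,9)=6

Residual capacity of (1,9): 6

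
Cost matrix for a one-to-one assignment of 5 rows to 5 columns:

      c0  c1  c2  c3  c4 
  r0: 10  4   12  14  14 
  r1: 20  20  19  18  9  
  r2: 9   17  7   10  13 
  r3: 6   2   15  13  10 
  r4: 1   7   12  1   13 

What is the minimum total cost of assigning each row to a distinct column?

Minimum assignment cost: 27

optimal assignment: row0→col1 (cost 4), row1→col4 (cost 9), row2→col2 (cost 7), row3→col0 (cost 6), row4→col3 (cost 1)
total = 4 + 9 + 7 + 6 + 1 = 27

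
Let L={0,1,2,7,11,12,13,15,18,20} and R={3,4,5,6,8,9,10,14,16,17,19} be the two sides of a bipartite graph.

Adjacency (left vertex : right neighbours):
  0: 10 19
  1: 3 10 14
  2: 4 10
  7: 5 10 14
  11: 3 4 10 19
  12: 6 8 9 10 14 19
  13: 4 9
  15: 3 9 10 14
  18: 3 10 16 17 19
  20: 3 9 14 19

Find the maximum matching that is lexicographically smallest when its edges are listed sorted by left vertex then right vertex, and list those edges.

|M| = 9 (so the lex-smallest maximum matching has 9 edges)
process left vertices in ascending order; for each, take the smallest-labelled available neighbour that still permits 9 edges overall, or leave it unmatched if none does
lex-smallest matching: {0-10, 1-3, 2-4, 7-5, 11-19, 12-6, 13-9, 15-14, 18-16}

Lex-smallest maximum matching: {(0,10), (1,3), (2,4), (7,5), (11,19), (12,6), (13,9), (15,14), (18,16)}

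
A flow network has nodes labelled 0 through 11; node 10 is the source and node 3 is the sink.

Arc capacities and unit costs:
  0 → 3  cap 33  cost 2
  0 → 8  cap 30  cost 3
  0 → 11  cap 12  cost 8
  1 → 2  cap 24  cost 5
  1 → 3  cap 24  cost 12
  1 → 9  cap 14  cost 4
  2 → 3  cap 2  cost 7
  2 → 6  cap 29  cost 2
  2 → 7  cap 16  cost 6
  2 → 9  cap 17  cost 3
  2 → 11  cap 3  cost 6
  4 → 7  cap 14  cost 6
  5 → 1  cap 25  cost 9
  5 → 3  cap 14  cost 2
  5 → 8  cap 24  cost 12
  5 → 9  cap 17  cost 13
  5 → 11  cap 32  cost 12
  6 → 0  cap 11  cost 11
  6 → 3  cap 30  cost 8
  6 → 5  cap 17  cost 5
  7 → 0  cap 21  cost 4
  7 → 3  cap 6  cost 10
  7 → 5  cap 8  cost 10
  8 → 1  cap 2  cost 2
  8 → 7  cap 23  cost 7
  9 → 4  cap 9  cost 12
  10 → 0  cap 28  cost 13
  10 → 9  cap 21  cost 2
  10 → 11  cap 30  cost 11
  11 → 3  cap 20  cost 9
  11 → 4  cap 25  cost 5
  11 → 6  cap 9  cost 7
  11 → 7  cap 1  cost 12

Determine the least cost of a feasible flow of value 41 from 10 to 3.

shortest-cost path #1: 10→0→3 push 28 @ unit cost 15 (adds 420)
shortest-cost path #2: 10→11→3 push 13 @ unit cost 20 (adds 260)
total cost = 680

Minimum cost for 41 units: 680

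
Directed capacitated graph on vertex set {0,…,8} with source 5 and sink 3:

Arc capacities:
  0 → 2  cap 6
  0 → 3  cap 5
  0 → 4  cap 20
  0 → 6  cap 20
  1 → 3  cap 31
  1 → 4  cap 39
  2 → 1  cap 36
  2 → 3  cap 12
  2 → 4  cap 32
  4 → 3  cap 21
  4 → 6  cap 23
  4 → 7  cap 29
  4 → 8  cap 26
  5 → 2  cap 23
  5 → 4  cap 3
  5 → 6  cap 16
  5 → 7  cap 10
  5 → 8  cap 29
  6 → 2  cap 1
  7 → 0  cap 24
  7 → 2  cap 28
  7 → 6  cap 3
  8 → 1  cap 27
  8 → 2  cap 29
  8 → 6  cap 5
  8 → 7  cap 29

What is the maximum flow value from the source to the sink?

augment #1: 5→2→3 bottleneck 12, total now 12
augment #2: 5→4→3 bottleneck 3, total now 15
augment #3: 5→2→1→3 bottleneck 11, total now 26
augment #4: 5→7→0→3 bottleneck 5, total now 31
augment #5: 5→8→1→3 bottleneck 20, total now 51
augment #6: 5→6→2→4→3 bottleneck 1, total now 52
augment #7: 5→7→0→4→3 bottleneck 5, total now 57
augment #8: 5→8→1→4→3 bottleneck 7, total now 64
augment #9: 5→8→2→4→3 bottleneck 2, total now 66

Maximum flow value: 66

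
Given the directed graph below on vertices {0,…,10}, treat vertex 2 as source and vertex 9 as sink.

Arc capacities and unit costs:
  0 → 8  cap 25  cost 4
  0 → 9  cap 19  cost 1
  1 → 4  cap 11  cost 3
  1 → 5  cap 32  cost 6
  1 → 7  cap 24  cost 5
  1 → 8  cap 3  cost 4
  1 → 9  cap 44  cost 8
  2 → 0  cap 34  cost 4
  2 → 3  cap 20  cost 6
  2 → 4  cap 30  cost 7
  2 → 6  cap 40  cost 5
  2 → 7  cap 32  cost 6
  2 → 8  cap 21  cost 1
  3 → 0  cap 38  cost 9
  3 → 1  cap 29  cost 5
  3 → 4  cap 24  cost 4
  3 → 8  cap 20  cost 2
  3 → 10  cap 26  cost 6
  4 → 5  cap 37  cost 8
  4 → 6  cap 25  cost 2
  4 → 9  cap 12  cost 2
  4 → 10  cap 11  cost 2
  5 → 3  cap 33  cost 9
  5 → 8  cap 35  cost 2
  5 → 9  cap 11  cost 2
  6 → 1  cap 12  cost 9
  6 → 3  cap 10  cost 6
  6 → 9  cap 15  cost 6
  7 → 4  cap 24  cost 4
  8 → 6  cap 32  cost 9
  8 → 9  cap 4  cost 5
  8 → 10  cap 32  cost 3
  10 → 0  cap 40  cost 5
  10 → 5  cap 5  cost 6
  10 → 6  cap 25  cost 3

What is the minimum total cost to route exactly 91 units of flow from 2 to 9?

Minimum cost for 91 units: 1154

shortest-cost path #1: 2→0→9 push 19 @ unit cost 5 (adds 95)
shortest-cost path #2: 2→8→9 push 4 @ unit cost 6 (adds 24)
shortest-cost path #3: 2→4→9 push 12 @ unit cost 9 (adds 108)
shortest-cost path #4: 2→6→9 push 15 @ unit cost 11 (adds 165)
shortest-cost path #5: 2→8→10→5→9 push 5 @ unit cost 12 (adds 60)
shortest-cost path #6: 2→4→5→9 push 6 @ unit cost 17 (adds 102)
shortest-cost path #7: 2→3→1→9 push 20 @ unit cost 19 (adds 380)
shortest-cost path #8: 2→6→1→9 push 10 @ unit cost 22 (adds 220)
total cost = 1154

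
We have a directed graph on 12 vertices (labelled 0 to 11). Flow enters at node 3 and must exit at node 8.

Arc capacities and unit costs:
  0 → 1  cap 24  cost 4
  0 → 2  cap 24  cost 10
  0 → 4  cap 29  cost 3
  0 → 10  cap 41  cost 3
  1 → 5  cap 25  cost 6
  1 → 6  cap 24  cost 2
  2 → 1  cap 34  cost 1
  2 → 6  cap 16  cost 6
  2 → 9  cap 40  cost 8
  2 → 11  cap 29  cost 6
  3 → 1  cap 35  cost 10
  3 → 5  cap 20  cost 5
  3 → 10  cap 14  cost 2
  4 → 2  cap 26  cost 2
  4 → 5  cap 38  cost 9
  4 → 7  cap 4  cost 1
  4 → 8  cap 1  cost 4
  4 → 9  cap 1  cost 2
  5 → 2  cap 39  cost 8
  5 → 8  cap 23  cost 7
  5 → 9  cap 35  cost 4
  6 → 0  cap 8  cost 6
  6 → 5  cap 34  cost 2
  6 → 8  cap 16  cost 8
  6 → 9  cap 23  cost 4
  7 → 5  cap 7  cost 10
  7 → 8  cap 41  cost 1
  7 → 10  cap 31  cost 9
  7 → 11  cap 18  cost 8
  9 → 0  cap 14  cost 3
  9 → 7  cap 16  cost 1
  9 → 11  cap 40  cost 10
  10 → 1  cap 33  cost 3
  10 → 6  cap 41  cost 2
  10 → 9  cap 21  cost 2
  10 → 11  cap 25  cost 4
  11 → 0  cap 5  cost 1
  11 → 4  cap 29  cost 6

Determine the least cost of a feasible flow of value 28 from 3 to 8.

shortest-cost path #1: 3→10→9→7→8 push 14 @ unit cost 6 (adds 84)
shortest-cost path #2: 3→5→9→7→8 push 2 @ unit cost 11 (adds 22)
shortest-cost path #3: 3→5→8 push 12 @ unit cost 12 (adds 144)
total cost = 250

Minimum cost for 28 units: 250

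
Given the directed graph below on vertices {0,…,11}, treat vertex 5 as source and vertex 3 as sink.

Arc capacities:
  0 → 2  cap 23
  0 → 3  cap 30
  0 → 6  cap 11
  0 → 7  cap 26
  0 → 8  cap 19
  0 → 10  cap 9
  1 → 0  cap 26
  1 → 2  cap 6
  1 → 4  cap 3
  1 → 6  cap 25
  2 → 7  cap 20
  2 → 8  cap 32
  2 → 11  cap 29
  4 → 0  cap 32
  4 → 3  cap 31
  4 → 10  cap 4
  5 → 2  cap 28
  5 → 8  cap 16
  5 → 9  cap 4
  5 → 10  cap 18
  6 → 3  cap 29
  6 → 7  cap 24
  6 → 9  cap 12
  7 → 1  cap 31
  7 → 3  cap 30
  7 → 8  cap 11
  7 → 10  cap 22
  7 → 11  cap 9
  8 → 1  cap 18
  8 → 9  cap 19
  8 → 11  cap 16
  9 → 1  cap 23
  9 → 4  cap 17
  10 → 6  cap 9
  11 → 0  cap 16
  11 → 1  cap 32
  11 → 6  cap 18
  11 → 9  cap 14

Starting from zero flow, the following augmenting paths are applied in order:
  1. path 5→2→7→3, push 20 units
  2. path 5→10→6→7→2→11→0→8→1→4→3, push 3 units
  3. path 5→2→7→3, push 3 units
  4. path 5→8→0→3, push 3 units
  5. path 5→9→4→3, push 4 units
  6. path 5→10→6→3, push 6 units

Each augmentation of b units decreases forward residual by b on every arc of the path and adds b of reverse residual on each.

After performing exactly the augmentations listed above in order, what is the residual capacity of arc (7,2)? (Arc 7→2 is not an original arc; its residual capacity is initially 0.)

after path 1 (5→2→7→3, push 20): res(7,2)=20
after path 2 (5→10→6→7→2→11→0→8→1→4→3, push 3): res(7,2)=17
after path 3 (5→2→7→3, push 3): res(7,2)=20
after path 4 (5→8→0→3, push 3): res(7,2)=20
after path 5 (5→9→4→3, push 4): res(7,2)=20
after path 6 (5→10→6→3, push 6): res(7,2)=20

Residual capacity of (7,2): 20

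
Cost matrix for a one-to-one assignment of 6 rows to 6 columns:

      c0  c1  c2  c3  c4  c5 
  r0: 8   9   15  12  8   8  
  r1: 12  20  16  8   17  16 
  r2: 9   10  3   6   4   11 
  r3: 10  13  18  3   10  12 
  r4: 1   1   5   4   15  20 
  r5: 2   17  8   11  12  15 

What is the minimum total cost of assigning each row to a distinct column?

optimal assignment: row0→col5 (cost 8), row1→col3 (cost 8), row2→col2 (cost 3), row3→col4 (cost 10), row4→col1 (cost 1), row5→col0 (cost 2)
total = 8 + 8 + 3 + 10 + 1 + 2 = 32

Minimum assignment cost: 32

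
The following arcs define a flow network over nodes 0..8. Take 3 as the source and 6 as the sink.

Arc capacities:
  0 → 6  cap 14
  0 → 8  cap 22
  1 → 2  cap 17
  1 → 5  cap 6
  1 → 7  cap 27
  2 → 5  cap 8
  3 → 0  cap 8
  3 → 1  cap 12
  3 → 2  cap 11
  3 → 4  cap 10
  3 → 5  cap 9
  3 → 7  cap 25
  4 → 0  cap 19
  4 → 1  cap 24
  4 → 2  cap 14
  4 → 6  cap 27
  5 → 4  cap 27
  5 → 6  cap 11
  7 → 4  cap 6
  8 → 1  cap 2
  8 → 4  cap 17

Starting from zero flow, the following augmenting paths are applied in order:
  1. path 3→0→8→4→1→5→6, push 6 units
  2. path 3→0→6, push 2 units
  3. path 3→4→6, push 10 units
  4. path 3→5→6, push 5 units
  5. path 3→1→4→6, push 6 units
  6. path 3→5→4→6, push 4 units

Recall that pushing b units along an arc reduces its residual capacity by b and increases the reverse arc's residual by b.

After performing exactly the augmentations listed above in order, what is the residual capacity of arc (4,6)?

Residual capacity of (4,6): 7

after path 1 (3→0→8→4→1→5→6, push 6): res(4,6)=27
after path 2 (3→0→6, push 2): res(4,6)=27
after path 3 (3→4→6, push 10): res(4,6)=17
after path 4 (3→5→6, push 5): res(4,6)=17
after path 5 (3→1→4→6, push 6): res(4,6)=11
after path 6 (3→5→4→6, push 4): res(4,6)=7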